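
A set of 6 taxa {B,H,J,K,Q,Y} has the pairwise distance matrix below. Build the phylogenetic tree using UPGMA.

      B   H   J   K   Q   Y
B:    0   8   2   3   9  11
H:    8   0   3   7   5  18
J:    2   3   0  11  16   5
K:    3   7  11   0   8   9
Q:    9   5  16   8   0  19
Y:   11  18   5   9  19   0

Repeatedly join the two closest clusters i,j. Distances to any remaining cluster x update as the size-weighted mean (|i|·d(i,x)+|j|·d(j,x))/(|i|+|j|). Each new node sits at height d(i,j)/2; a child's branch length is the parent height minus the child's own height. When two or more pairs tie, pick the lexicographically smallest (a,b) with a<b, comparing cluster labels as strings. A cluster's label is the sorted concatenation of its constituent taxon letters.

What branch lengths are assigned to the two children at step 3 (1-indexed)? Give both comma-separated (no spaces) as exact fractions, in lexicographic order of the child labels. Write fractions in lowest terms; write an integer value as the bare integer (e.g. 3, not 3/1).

iteration 1: select B,J (d=2); attach at lengths (1, 1); label the merged cluster BJ
  updated: d(BJ,H)=11/2, d(BJ,K)=7, d(BJ,Q)=25/2, d(BJ,Y)=8
iteration 2: select H,Q (d=5); attach at lengths (5/2, 5/2); label the merged cluster HQ
  updated: d(BJ,HQ)=9, d(HQ,K)=15/2, d(HQ,Y)=37/2
iteration 3: select BJ,K (d=7); attach at lengths (5/2, 7/2); label the merged cluster BJK
  updated: d(BJK,HQ)=17/2, d(BJK,Y)=25/3
iteration 4: select BJK,Y (d=25/3); attach at lengths (2/3, 25/6); label the merged cluster BJKY
  updated: d(BJKY,HQ)=11
iteration 5: select BJKY,HQ (d=11); attach at lengths (4/3, 3); label the merged cluster BHJKQY
final tree: ((((B:1,J:1):5/2,K:7/2):2/3,Y:25/6):4/3,(H:5/2,Q:5/2):3)
total length: 133/6

5/2,7/2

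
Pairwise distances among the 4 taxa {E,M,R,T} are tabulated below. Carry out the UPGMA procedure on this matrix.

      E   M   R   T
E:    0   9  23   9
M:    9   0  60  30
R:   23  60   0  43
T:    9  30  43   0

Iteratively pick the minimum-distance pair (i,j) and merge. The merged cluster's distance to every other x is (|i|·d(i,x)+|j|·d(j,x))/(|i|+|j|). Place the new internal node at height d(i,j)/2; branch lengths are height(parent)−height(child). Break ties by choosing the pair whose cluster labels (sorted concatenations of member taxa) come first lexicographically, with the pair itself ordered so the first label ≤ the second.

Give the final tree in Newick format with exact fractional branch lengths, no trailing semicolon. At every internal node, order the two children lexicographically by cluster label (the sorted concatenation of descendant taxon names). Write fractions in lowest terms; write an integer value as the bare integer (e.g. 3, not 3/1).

(((E:9/2,M:9/2):21/4,T:39/4):45/4,R:21)

step 1: merge (E,M) at d=9; branch lengths E→9/2, M→9/2; new cluster EM
  updated: d(EM,R)=83/2, d(EM,T)=39/2
step 2: merge (EM,T) at d=39/2; branch lengths EM→21/4, T→39/4; new cluster EMT
  updated: d(EMT,R)=42
step 3: merge (EMT,R) at d=42; branch lengths EMT→45/4, R→21; new cluster EMRT
final tree: (((E:9/2,M:9/2):21/4,T:39/4):45/4,R:21)
total length: 225/4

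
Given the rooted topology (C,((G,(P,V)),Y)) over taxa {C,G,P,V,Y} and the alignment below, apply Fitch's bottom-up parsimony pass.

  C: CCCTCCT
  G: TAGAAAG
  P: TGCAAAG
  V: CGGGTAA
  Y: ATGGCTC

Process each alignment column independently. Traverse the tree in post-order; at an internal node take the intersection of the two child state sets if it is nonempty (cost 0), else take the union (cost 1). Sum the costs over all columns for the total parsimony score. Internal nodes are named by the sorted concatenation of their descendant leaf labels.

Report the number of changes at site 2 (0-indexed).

2

PV@0: {T} ∪ {C} = {C,T} (union, +1)
GPV@0: {T} ∩ {C,T} = {T} (intersection, +0)
GPVY@0: {T} ∪ {A} = {A,T} (union, +1)
CGPVY@0: {C} ∪ {A,T} = {A,C,T} (union, +1)
PV@1: {G} ∩ {G} = {G} (intersection, +0)
GPV@1: {A} ∪ {G} = {A,G} (union, +1)
GPVY@1: {A,G} ∪ {T} = {A,G,T} (union, +1)
CGPVY@1: {C} ∪ {A,G,T} = {A,C,G,T} (union, +1)
PV@2: {C} ∪ {G} = {C,G} (union, +1)
GPV@2: {G} ∩ {C,G} = {G} (intersection, +0)
GPVY@2: {G} ∩ {G} = {G} (intersection, +0)
CGPVY@2: {C} ∪ {G} = {C,G} (union, +1)
PV@3: {A} ∪ {G} = {A,G} (union, +1)
GPV@3: {A} ∩ {A,G} = {A} (intersection, +0)
GPVY@3: {A} ∪ {G} = {A,G} (union, +1)
CGPVY@3: {T} ∪ {A,G} = {A,G,T} (union, +1)
PV@4: {A} ∪ {T} = {A,T} (union, +1)
GPV@4: {A} ∩ {A,T} = {A} (intersection, +0)
GPVY@4: {A} ∪ {C} = {A,C} (union, +1)
CGPVY@4: {C} ∩ {A,C} = {C} (intersection, +0)
PV@5: {A} ∩ {A} = {A} (intersection, +0)
GPV@5: {A} ∩ {A} = {A} (intersection, +0)
GPVY@5: {A} ∪ {T} = {A,T} (union, +1)
CGPVY@5: {C} ∪ {A,T} = {A,C,T} (union, +1)
PV@6: {G} ∪ {A} = {A,G} (union, +1)
GPV@6: {G} ∩ {A,G} = {G} (intersection, +0)
GPVY@6: {G} ∪ {C} = {C,G} (union, +1)
CGPVY@6: {T} ∪ {C,G} = {C,G,T} (union, +1)
per-site changes: [3, 3, 2, 3, 2, 2, 3]; total = 18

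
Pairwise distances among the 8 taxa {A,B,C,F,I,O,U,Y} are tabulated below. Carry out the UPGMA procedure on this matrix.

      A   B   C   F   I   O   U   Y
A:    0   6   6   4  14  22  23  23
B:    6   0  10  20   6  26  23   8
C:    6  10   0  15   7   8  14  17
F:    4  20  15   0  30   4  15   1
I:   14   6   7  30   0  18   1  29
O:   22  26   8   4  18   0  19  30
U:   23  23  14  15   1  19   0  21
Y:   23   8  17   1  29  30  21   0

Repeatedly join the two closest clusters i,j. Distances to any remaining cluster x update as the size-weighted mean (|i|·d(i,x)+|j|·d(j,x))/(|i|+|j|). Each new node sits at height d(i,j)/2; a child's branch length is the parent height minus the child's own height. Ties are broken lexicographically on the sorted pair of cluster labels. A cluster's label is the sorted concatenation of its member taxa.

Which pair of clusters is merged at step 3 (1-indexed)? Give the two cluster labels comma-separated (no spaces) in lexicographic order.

A,B

step 1: merge (F,Y) at d=1; branch lengths F→1/2, Y→1/2; new cluster FY
  updated: d(A,FY)=27/2, d(B,FY)=14, d(C,FY)=16, d(FY,I)=59/2, d(FY,O)=17, d(FY,U)=18
step 2: merge (I,U) at d=1; branch lengths I→1/2, U→1/2; new cluster IU
  updated: d(A,IU)=37/2, d(B,IU)=29/2, d(C,IU)=21/2, d(FY,IU)=95/4, d(IU,O)=37/2
step 3: merge (A,B) at d=6; branch lengths A→3, B→3; new cluster AB
  updated: d(AB,C)=8, d(AB,FY)=55/4, d(AB,IU)=33/2, d(AB,O)=24
step 4: merge (AB,C) at d=8; branch lengths AB→1, C→4; new cluster ABC
  updated: d(ABC,FY)=29/2, d(ABC,IU)=29/2, d(ABC,O)=56/3
step 5: merge (ABC,FY) at d=29/2; branch lengths ABC→13/4, FY→27/4; new cluster ABCFY
  updated: d(ABCFY,IU)=91/5, d(ABCFY,O)=18
step 6: merge (ABCFY,O) at d=18; branch lengths ABCFY→7/4, O→9; new cluster ABCFOY
  updated: d(ABCFOY,IU)=73/4
step 7: merge (ABCFOY,IU) at d=73/4; branch lengths ABCFOY→1/8, IU→69/8; new cluster ABCFIOUY
final tree: (((((A:3,B:3):1,C:4):13/4,(F:1/2,Y:1/2):27/4):7/4,O:9):1/8,(I:1/2,U:1/2):69/8)
total length: 85/2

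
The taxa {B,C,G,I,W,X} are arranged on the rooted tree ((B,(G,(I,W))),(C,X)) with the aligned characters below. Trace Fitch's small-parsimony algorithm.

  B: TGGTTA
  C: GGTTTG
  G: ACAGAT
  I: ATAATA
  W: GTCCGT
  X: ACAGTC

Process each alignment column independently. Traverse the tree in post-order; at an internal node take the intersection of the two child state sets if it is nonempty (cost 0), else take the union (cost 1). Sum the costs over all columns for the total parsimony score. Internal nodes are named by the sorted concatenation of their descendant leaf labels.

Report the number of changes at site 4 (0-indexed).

2

site 0, node IW: I={A} ∪ W={G} → {A,G} (+1)
site 0, node GIW: G={A} ∩ IW={A,G} → {A} (+0)
site 0, node BGIW: B={T} ∪ GIW={A} → {A,T} (+1)
site 0, node CX: C={G} ∪ X={A} → {A,G} (+1)
site 0, node BCGIWX: BGIW={A,T} ∩ CX={A,G} → {A} (+0)
site 1, node IW: I={T} ∩ W={T} → {T} (+0)
site 1, node GIW: G={C} ∪ IW={T} → {C,T} (+1)
site 1, node BGIW: B={G} ∪ GIW={C,T} → {C,G,T} (+1)
site 1, node CX: C={G} ∪ X={C} → {C,G} (+1)
site 1, node BCGIWX: BGIW={C,G,T} ∩ CX={C,G} → {C,G} (+0)
site 2, node IW: I={A} ∪ W={C} → {A,C} (+1)
site 2, node GIW: G={A} ∩ IW={A,C} → {A} (+0)
site 2, node BGIW: B={G} ∪ GIW={A} → {A,G} (+1)
site 2, node CX: C={T} ∪ X={A} → {A,T} (+1)
site 2, node BCGIWX: BGIW={A,G} ∩ CX={A,T} → {A} (+0)
site 3, node IW: I={A} ∪ W={C} → {A,C} (+1)
site 3, node GIW: G={G} ∪ IW={A,C} → {A,C,G} (+1)
site 3, node BGIW: B={T} ∪ GIW={A,C,G} → {A,C,G,T} (+1)
site 3, node CX: C={T} ∪ X={G} → {G,T} (+1)
site 3, node BCGIWX: BGIW={A,C,G,T} ∩ CX={G,T} → {G,T} (+0)
site 4, node IW: I={T} ∪ W={G} → {G,T} (+1)
site 4, node GIW: G={A} ∪ IW={G,T} → {A,G,T} (+1)
site 4, node BGIW: B={T} ∩ GIW={A,G,T} → {T} (+0)
site 4, node CX: C={T} ∩ X={T} → {T} (+0)
site 4, node BCGIWX: BGIW={T} ∩ CX={T} → {T} (+0)
site 5, node IW: I={A} ∪ W={T} → {A,T} (+1)
site 5, node GIW: G={T} ∩ IW={A,T} → {T} (+0)
site 5, node BGIW: B={A} ∪ GIW={T} → {A,T} (+1)
site 5, node CX: C={G} ∪ X={C} → {C,G} (+1)
site 5, node BCGIWX: BGIW={A,T} ∪ CX={C,G} → {A,C,G,T} (+1)
per-site changes: [3, 3, 3, 4, 2, 4]; total = 19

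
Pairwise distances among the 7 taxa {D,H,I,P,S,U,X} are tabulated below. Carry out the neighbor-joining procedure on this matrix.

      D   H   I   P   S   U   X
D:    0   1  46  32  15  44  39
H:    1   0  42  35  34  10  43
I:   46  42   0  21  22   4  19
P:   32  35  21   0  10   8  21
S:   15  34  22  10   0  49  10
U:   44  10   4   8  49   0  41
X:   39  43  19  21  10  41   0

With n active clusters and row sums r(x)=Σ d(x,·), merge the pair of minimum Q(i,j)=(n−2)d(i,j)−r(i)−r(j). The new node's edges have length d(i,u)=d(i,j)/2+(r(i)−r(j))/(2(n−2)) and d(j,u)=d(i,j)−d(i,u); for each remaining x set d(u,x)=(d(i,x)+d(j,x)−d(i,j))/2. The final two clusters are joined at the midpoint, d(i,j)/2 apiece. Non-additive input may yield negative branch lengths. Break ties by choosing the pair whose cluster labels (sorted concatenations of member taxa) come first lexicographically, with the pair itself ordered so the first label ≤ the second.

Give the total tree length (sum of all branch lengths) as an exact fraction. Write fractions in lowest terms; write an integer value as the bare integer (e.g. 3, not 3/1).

967/16

iteration 1: select D,H (d=1, Q=-337); attach at lengths (17/10, -7/10); label the merged cluster DH
  updated: d(DH,I)=87/2, d(DH,P)=33, d(DH,S)=24, d(DH,U)=53/2, d(DH,X)=81/2
iteration 2: select I,U (d=4, Q=-222); attach at lengths (-3/8, 35/8); label the merged cluster IU
  updated: d(DH,IU)=33, d(IU,P)=25/2, d(IU,S)=67/2, d(IU,X)=28
iteration 3: select S,X (d=10, Q=-147); attach at lengths (4/3, 26/3); label the merged cluster SX
  updated: d(DH,SX)=109/4, d(IU,SX)=103/4, d(P,SX)=21/2
iteration 4: select DH,SX (d=109/4, Q=-409/4); attach at lengths (337/16, 99/16); label the merged cluster DHSX
  updated: d(DHSX,IU)=63/4, d(DHSX,P)=65/8
iteration 5: select DHSX,IU (d=63/4, Q=-291/8); attach at lengths (91/16, 161/16); label the merged cluster DHISUX
  updated: d(DHISUX,P)=39/16
iteration 6: select DHISUX,P (d=39/16); attach at lengths (39/32, 39/32); label the merged cluster DHIPSUX
final tree: ((((D:17/10,H:-7/10):337/16,(S:4/3,X:26/3):99/16):91/16,(I:-3/8,U:35/8):161/16):39/32,P:39/32)
total length: 967/16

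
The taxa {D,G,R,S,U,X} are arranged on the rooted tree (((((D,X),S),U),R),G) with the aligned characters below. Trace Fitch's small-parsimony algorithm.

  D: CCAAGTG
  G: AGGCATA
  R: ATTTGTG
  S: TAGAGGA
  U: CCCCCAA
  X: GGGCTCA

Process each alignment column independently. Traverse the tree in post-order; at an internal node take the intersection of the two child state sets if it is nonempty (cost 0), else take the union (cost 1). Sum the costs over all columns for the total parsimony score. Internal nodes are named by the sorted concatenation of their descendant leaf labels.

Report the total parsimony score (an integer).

21

DX@0: {C} ∪ {G} = {C,G} (union, +1)
DSX@0: {C,G} ∪ {T} = {C,G,T} (union, +1)
DSUX@0: {C,G,T} ∩ {C} = {C} (intersection, +0)
DRSUX@0: {C} ∪ {A} = {A,C} (union, +1)
DGRSUX@0: {A,C} ∩ {A} = {A} (intersection, +0)
DX@1: {C} ∪ {G} = {C,G} (union, +1)
DSX@1: {C,G} ∪ {A} = {A,C,G} (union, +1)
DSUX@1: {A,C,G} ∩ {C} = {C} (intersection, +0)
DRSUX@1: {C} ∪ {T} = {C,T} (union, +1)
DGRSUX@1: {C,T} ∪ {G} = {C,G,T} (union, +1)
DX@2: {A} ∪ {G} = {A,G} (union, +1)
DSX@2: {A,G} ∩ {G} = {G} (intersection, +0)
DSUX@2: {G} ∪ {C} = {C,G} (union, +1)
DRSUX@2: {C,G} ∪ {T} = {C,G,T} (union, +1)
DGRSUX@2: {C,G,T} ∩ {G} = {G} (intersection, +0)
DX@3: {A} ∪ {C} = {A,C} (union, +1)
DSX@3: {A,C} ∩ {A} = {A} (intersection, +0)
DSUX@3: {A} ∪ {C} = {A,C} (union, +1)
DRSUX@3: {A,C} ∪ {T} = {A,C,T} (union, +1)
DGRSUX@3: {A,C,T} ∩ {C} = {C} (intersection, +0)
DX@4: {G} ∪ {T} = {G,T} (union, +1)
DSX@4: {G,T} ∩ {G} = {G} (intersection, +0)
DSUX@4: {G} ∪ {C} = {C,G} (union, +1)
DRSUX@4: {C,G} ∩ {G} = {G} (intersection, +0)
DGRSUX@4: {G} ∪ {A} = {A,G} (union, +1)
DX@5: {T} ∪ {C} = {C,T} (union, +1)
DSX@5: {C,T} ∪ {G} = {C,G,T} (union, +1)
DSUX@5: {C,G,T} ∪ {A} = {A,C,G,T} (union, +1)
DRSUX@5: {A,C,G,T} ∩ {T} = {T} (intersection, +0)
DGRSUX@5: {T} ∩ {T} = {T} (intersection, +0)
DX@6: {G} ∪ {A} = {A,G} (union, +1)
DSX@6: {A,G} ∩ {A} = {A} (intersection, +0)
DSUX@6: {A} ∩ {A} = {A} (intersection, +0)
DRSUX@6: {A} ∪ {G} = {A,G} (union, +1)
DGRSUX@6: {A,G} ∩ {A} = {A} (intersection, +0)
per-site changes: [3, 4, 3, 3, 3, 3, 2]; total = 21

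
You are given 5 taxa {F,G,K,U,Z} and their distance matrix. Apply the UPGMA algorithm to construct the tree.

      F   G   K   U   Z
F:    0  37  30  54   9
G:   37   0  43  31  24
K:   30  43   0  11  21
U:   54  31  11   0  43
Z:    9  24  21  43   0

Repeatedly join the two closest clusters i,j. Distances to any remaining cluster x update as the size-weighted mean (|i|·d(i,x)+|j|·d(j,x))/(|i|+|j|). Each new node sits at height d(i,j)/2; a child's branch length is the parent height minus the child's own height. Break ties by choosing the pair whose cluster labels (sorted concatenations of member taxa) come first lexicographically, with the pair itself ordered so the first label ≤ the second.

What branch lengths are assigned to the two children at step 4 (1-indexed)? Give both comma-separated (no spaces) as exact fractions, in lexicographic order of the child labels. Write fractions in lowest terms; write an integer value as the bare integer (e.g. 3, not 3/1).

13/4,13

iteration 1: select F,Z (d=9); attach at lengths (9/2, 9/2); label the merged cluster FZ
  updated: d(FZ,G)=61/2, d(FZ,K)=51/2, d(FZ,U)=97/2
iteration 2: select K,U (d=11); attach at lengths (11/2, 11/2); label the merged cluster KU
  updated: d(FZ,KU)=37, d(G,KU)=37
iteration 3: select FZ,G (d=61/2); attach at lengths (43/4, 61/4); label the merged cluster FGZ
  updated: d(FGZ,KU)=37
iteration 4: select FGZ,KU (d=37); attach at lengths (13/4, 13); label the merged cluster FGKUZ
final tree: (((F:9/2,Z:9/2):43/4,G:61/4):13/4,(K:11/2,U:11/2):13)
total length: 249/4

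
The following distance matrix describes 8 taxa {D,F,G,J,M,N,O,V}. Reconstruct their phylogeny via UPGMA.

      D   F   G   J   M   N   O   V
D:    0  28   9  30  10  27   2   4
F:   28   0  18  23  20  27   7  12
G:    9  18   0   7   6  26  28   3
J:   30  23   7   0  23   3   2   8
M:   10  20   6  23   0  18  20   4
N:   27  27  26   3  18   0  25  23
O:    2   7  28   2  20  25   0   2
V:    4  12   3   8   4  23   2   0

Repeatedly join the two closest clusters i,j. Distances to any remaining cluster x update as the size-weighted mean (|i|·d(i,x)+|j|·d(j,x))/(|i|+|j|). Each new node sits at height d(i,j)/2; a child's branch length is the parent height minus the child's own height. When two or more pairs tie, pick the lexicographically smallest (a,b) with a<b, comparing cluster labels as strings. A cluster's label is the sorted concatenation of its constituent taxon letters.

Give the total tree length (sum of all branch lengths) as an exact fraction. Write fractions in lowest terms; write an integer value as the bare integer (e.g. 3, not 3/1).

499/12

step 1: merge (D,O) at d=2; branch lengths D→1, O→1; new cluster DO
  updated: d(DO,F)=35/2, d(DO,G)=37/2, d(DO,J)=16, d(DO,M)=15, d(DO,N)=26, d(DO,V)=3
step 2: merge (DO,V) at d=3; branch lengths DO→1/2, V→3/2; new cluster DOV
  updated: d(DOV,F)=47/3, d(DOV,G)=40/3, d(DOV,J)=40/3, d(DOV,M)=34/3, d(DOV,N)=25
step 3: merge (J,N) at d=3; branch lengths J→3/2, N→3/2; new cluster JN
  updated: d(DOV,JN)=115/6, d(F,JN)=25, d(G,JN)=33/2, d(JN,M)=41/2
step 4: merge (G,M) at d=6; branch lengths G→3, M→3; new cluster GM
  updated: d(DOV,GM)=37/3, d(F,GM)=19, d(GM,JN)=37/2
step 5: merge (DOV,GM) at d=37/3; branch lengths DOV→14/3, GM→19/6; new cluster DGMOV
  updated: d(DGMOV,F)=17, d(DGMOV,JN)=189/10
step 6: merge (DGMOV,F) at d=17; branch lengths DGMOV→7/3, F→17/2; new cluster DFGMOV
  updated: d(DFGMOV,JN)=239/12
step 7: merge (DFGMOV,JN) at d=239/12; branch lengths DFGMOV→35/24, JN→203/24; new cluster DFGJMNOV
final tree: (((((D:1,O:1):1/2,V:3/2):14/3,(G:3,M:3):19/6):7/3,F:17/2):35/24,(J:3/2,N:3/2):203/24)
total length: 499/12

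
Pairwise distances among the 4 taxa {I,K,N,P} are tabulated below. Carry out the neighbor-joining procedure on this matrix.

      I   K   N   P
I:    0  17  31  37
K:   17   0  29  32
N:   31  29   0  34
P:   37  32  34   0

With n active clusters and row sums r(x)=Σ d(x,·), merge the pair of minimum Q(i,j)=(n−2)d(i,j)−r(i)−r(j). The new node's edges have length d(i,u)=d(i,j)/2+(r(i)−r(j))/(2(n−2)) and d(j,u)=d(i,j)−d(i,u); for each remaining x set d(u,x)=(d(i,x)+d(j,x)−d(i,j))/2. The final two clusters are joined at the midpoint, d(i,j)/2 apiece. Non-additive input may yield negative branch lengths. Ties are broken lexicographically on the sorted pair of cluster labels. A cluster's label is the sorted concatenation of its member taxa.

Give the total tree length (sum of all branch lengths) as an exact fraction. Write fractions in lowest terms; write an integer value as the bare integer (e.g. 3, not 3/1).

1. join I+K (d=17, Q=-129) ⇒ IK; edges |I|=41/4, |K|=27/4
  updated: d(IK,N)=43/2, d(IK,P)=26
2. join IK+N (d=43/2, Q=-163/2) ⇒ IKN; edges |IK|=27/4, |N|=59/4
  updated: d(IKN,P)=77/4
3. join IKN+P (d=77/4) ⇒ IKNP; edges |IKN|=77/8, |P|=77/8
final tree: (((I:41/4,K:27/4):27/4,N:59/4):77/8,P:77/8)
total length: 231/4

231/4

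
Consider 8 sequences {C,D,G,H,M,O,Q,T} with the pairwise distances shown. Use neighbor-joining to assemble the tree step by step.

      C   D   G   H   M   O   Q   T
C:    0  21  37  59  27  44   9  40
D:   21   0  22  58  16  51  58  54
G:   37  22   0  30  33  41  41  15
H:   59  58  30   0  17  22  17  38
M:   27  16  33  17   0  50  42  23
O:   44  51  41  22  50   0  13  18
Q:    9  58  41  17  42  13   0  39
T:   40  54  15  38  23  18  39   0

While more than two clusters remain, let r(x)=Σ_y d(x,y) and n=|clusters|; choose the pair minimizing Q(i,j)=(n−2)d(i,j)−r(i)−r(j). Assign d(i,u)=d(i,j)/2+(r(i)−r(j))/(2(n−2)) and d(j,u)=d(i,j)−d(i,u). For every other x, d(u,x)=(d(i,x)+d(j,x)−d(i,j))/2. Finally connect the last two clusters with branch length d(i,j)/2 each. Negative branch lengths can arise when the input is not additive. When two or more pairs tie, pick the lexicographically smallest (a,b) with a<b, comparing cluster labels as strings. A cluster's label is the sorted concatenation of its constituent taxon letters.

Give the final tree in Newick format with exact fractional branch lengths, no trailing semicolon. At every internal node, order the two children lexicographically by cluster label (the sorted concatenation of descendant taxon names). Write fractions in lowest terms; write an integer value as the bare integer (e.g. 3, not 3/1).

((((C:6,Q:3):49/4,(H:67/6,O:65/6):11/2):39/8,(D:147/10,M:13/10):11):13/4,(G:127/16,T:113/16):13/4)

iteration 1: select C,Q (d=9, Q=-402); attach at lengths (6, 3); label the merged cluster CQ
  updated: d(CQ,D)=35, d(CQ,G)=69/2, d(CQ,H)=67/2, d(CQ,M)=30, d(CQ,O)=24, d(CQ,T)=35
iteration 2: select D,M (d=16, Q=-325); attach at lengths (147/10, 13/10); label the merged cluster DM
  updated: d(CQ,DM)=49/2, d(DM,G)=39/2, d(DM,H)=59/2, d(DM,O)=85/2, d(DM,T)=61/2
iteration 3: select G,T (d=15, Q=-433/2); attach at lengths (127/16, 113/16); label the merged cluster GT
  updated: d(CQ,GT)=109/4, d(DM,GT)=35/2, d(GT,H)=53/2, d(GT,O)=22
iteration 4: select H,O (d=22, Q=-156); attach at lengths (67/6, 65/6); label the merged cluster HO
  updated: d(CQ,HO)=71/4, d(DM,HO)=25, d(GT,HO)=53/4
iteration 5: select CQ,HO (d=71/4, Q=-90); attach at lengths (49/4, 11/2); label the merged cluster CHOQ
  updated: d(CHOQ,DM)=127/8, d(CHOQ,GT)=91/8
iteration 6: select CHOQ,DM (d=127/8, Q=-179/4); attach at lengths (39/8, 11); label the merged cluster CDHMOQ
  updated: d(CDHMOQ,GT)=13/2
iteration 7: select CDHMOQ,GT (d=13/2); attach at lengths (13/4, 13/4); label the merged cluster CDGHMOQT
final tree: ((((C:6,Q:3):49/4,(H:67/6,O:65/6):11/2):39/8,(D:147/10,M:13/10):11):13/4,(G:127/16,T:113/16):13/4)
total length: 817/8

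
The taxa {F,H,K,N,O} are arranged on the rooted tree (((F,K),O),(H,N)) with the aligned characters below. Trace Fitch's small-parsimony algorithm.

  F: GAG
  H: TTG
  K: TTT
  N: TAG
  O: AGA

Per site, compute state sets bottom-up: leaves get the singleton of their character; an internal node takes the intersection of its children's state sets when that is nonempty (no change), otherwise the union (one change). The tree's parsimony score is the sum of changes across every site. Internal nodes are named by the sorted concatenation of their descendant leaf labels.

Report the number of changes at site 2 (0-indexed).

site 0, node FK: F={G} ∪ K={T} → {G,T} (+1)
site 0, node FKO: FK={G,T} ∪ O={A} → {A,G,T} (+1)
site 0, node HN: H={T} ∩ N={T} → {T} (+0)
site 0, node FHKNO: FKO={A,G,T} ∩ HN={T} → {T} (+0)
site 1, node FK: F={A} ∪ K={T} → {A,T} (+1)
site 1, node FKO: FK={A,T} ∪ O={G} → {A,G,T} (+1)
site 1, node HN: H={T} ∪ N={A} → {A,T} (+1)
site 1, node FHKNO: FKO={A,G,T} ∩ HN={A,T} → {A,T} (+0)
site 2, node FK: F={G} ∪ K={T} → {G,T} (+1)
site 2, node FKO: FK={G,T} ∪ O={A} → {A,G,T} (+1)
site 2, node HN: H={G} ∩ N={G} → {G} (+0)
site 2, node FHKNO: FKO={A,G,T} ∩ HN={G} → {G} (+0)
per-site changes: [2, 3, 2]; total = 7

2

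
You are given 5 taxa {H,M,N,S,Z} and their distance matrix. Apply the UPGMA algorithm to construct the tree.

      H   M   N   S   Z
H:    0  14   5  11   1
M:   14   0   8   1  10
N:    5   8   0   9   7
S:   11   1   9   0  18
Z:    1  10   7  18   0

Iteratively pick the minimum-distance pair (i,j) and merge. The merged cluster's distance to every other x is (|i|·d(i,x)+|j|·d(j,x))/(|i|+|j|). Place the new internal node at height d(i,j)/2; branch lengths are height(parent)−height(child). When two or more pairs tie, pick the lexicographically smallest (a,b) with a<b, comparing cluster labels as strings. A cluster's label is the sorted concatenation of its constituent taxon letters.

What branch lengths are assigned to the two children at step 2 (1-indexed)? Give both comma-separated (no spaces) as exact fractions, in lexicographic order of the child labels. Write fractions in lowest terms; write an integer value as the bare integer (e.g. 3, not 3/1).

1/2,1/2

iteration 1: select H,Z (d=1); attach at lengths (1/2, 1/2); label the merged cluster HZ
  updated: d(HZ,M)=12, d(HZ,N)=6, d(HZ,S)=29/2
iteration 2: select M,S (d=1); attach at lengths (1/2, 1/2); label the merged cluster MS
  updated: d(HZ,MS)=53/4, d(MS,N)=17/2
iteration 3: select HZ,N (d=6); attach at lengths (5/2, 3); label the merged cluster HNZ
  updated: d(HNZ,MS)=35/3
iteration 4: select HNZ,MS (d=35/3); attach at lengths (17/6, 16/3); label the merged cluster HMNSZ
final tree: (((H:1/2,Z:1/2):5/2,N:3):17/6,(M:1/2,S:1/2):16/3)
total length: 47/3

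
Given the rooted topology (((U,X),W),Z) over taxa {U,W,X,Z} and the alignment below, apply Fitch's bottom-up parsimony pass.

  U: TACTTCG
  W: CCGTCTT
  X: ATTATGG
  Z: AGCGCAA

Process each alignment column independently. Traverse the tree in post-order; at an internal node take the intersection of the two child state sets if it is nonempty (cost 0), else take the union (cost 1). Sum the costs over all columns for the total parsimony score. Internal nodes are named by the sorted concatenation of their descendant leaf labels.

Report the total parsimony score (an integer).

UX@0: {T} ∪ {A} = {A,T} (union, +1)
UWX@0: {A,T} ∪ {C} = {A,C,T} (union, +1)
UWXZ@0: {A,C,T} ∩ {A} = {A} (intersection, +0)
UX@1: {A} ∪ {T} = {A,T} (union, +1)
UWX@1: {A,T} ∪ {C} = {A,C,T} (union, +1)
UWXZ@1: {A,C,T} ∪ {G} = {A,C,G,T} (union, +1)
UX@2: {C} ∪ {T} = {C,T} (union, +1)
UWX@2: {C,T} ∪ {G} = {C,G,T} (union, +1)
UWXZ@2: {C,G,T} ∩ {C} = {C} (intersection, +0)
UX@3: {T} ∪ {A} = {A,T} (union, +1)
UWX@3: {A,T} ∩ {T} = {T} (intersection, +0)
UWXZ@3: {T} ∪ {G} = {G,T} (union, +1)
UX@4: {T} ∩ {T} = {T} (intersection, +0)
UWX@4: {T} ∪ {C} = {C,T} (union, +1)
UWXZ@4: {C,T} ∩ {C} = {C} (intersection, +0)
UX@5: {C} ∪ {G} = {C,G} (union, +1)
UWX@5: {C,G} ∪ {T} = {C,G,T} (union, +1)
UWXZ@5: {C,G,T} ∪ {A} = {A,C,G,T} (union, +1)
UX@6: {G} ∩ {G} = {G} (intersection, +0)
UWX@6: {G} ∪ {T} = {G,T} (union, +1)
UWXZ@6: {G,T} ∪ {A} = {A,G,T} (union, +1)
per-site changes: [2, 3, 2, 2, 1, 3, 2]; total = 15

15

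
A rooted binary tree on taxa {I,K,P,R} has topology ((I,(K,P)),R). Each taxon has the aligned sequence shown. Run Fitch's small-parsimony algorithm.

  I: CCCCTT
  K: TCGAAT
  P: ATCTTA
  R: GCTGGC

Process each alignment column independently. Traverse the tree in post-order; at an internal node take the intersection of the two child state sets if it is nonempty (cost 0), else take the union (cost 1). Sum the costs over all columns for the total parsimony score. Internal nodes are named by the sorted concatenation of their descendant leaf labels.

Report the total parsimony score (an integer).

KP@0: {T} ∪ {A} = {A,T} (union, +1)
IKP@0: {C} ∪ {A,T} = {A,C,T} (union, +1)
IKPR@0: {A,C,T} ∪ {G} = {A,C,G,T} (union, +1)
KP@1: {C} ∪ {T} = {C,T} (union, +1)
IKP@1: {C} ∩ {C,T} = {C} (intersection, +0)
IKPR@1: {C} ∩ {C} = {C} (intersection, +0)
KP@2: {G} ∪ {C} = {C,G} (union, +1)
IKP@2: {C} ∩ {C,G} = {C} (intersection, +0)
IKPR@2: {C} ∪ {T} = {C,T} (union, +1)
KP@3: {A} ∪ {T} = {A,T} (union, +1)
IKP@3: {C} ∪ {A,T} = {A,C,T} (union, +1)
IKPR@3: {A,C,T} ∪ {G} = {A,C,G,T} (union, +1)
KP@4: {A} ∪ {T} = {A,T} (union, +1)
IKP@4: {T} ∩ {A,T} = {T} (intersection, +0)
IKPR@4: {T} ∪ {G} = {G,T} (union, +1)
KP@5: {T} ∪ {A} = {A,T} (union, +1)
IKP@5: {T} ∩ {A,T} = {T} (intersection, +0)
IKPR@5: {T} ∪ {C} = {C,T} (union, +1)
per-site changes: [3, 1, 2, 3, 2, 2]; total = 13

13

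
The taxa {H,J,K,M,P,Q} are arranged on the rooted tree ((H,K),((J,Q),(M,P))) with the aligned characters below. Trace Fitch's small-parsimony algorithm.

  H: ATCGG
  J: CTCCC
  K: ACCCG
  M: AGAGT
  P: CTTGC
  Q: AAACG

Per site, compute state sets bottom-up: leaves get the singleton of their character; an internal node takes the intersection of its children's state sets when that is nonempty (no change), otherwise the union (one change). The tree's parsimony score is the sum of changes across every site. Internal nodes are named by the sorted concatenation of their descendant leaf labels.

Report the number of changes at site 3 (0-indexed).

2

[col 0] HK: children H:{A}, K:{A} ∩→ {A}; cost 0
[col 0] JQ: children J:{C}, Q:{A} ∪→ {A,C}; cost 1
[col 0] MP: children M:{A}, P:{C} ∪→ {A,C}; cost 1
[col 0] JMPQ: children JQ:{A,C}, MP:{A,C} ∩→ {A,C}; cost 0
[col 0] HJKMPQ: children HK:{A}, JMPQ:{A,C} ∩→ {A}; cost 0
[col 1] HK: children H:{T}, K:{C} ∪→ {C,T}; cost 1
[col 1] JQ: children J:{T}, Q:{A} ∪→ {A,T}; cost 1
[col 1] MP: children M:{G}, P:{T} ∪→ {G,T}; cost 1
[col 1] JMPQ: children JQ:{A,T}, MP:{G,T} ∩→ {T}; cost 0
[col 1] HJKMPQ: children HK:{C,T}, JMPQ:{T} ∩→ {T}; cost 0
[col 2] HK: children H:{C}, K:{C} ∩→ {C}; cost 0
[col 2] JQ: children J:{C}, Q:{A} ∪→ {A,C}; cost 1
[col 2] MP: children M:{A}, P:{T} ∪→ {A,T}; cost 1
[col 2] JMPQ: children JQ:{A,C}, MP:{A,T} ∩→ {A}; cost 0
[col 2] HJKMPQ: children HK:{C}, JMPQ:{A} ∪→ {A,C}; cost 1
[col 3] HK: children H:{G}, K:{C} ∪→ {C,G}; cost 1
[col 3] JQ: children J:{C}, Q:{C} ∩→ {C}; cost 0
[col 3] MP: children M:{G}, P:{G} ∩→ {G}; cost 0
[col 3] JMPQ: children JQ:{C}, MP:{G} ∪→ {C,G}; cost 1
[col 3] HJKMPQ: children HK:{C,G}, JMPQ:{C,G} ∩→ {C,G}; cost 0
[col 4] HK: children H:{G}, K:{G} ∩→ {G}; cost 0
[col 4] JQ: children J:{C}, Q:{G} ∪→ {C,G}; cost 1
[col 4] MP: children M:{T}, P:{C} ∪→ {C,T}; cost 1
[col 4] JMPQ: children JQ:{C,G}, MP:{C,T} ∩→ {C}; cost 0
[col 4] HJKMPQ: children HK:{G}, JMPQ:{C} ∪→ {C,G}; cost 1
per-site changes: [2, 3, 3, 2, 3]; total = 13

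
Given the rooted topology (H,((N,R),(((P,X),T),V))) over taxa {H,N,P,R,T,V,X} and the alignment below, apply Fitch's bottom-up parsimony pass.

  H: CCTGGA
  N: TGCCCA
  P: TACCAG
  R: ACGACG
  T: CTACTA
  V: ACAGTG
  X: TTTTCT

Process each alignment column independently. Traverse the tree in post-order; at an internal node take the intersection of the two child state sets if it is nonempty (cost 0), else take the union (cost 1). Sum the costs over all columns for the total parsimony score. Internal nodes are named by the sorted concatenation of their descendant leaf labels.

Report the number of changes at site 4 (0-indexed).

4

[col 0] NR: children N:{T}, R:{A} ∪→ {A,T}; cost 1
[col 0] PX: children P:{T}, X:{T} ∩→ {T}; cost 0
[col 0] PTX: children PX:{T}, T:{C} ∪→ {C,T}; cost 1
[col 0] PTVX: children PTX:{C,T}, V:{A} ∪→ {A,C,T}; cost 1
[col 0] NPRTVX: children NR:{A,T}, PTVX:{A,C,T} ∩→ {A,T}; cost 0
[col 0] HNPRTVX: children H:{C}, NPRTVX:{A,T} ∪→ {A,C,T}; cost 1
[col 1] NR: children N:{G}, R:{C} ∪→ {C,G}; cost 1
[col 1] PX: children P:{A}, X:{T} ∪→ {A,T}; cost 1
[col 1] PTX: children PX:{A,T}, T:{T} ∩→ {T}; cost 0
[col 1] PTVX: children PTX:{T}, V:{C} ∪→ {C,T}; cost 1
[col 1] NPRTVX: children NR:{C,G}, PTVX:{C,T} ∩→ {C}; cost 0
[col 1] HNPRTVX: children H:{C}, NPRTVX:{C} ∩→ {C}; cost 0
[col 2] NR: children N:{C}, R:{G} ∪→ {C,G}; cost 1
[col 2] PX: children P:{C}, X:{T} ∪→ {C,T}; cost 1
[col 2] PTX: children PX:{C,T}, T:{A} ∪→ {A,C,T}; cost 1
[col 2] PTVX: children PTX:{A,C,T}, V:{A} ∩→ {A}; cost 0
[col 2] NPRTVX: children NR:{C,G}, PTVX:{A} ∪→ {A,C,G}; cost 1
[col 2] HNPRTVX: children H:{T}, NPRTVX:{A,C,G} ∪→ {A,C,G,T}; cost 1
[col 3] NR: children N:{C}, R:{A} ∪→ {A,C}; cost 1
[col 3] PX: children P:{C}, X:{T} ∪→ {C,T}; cost 1
[col 3] PTX: children PX:{C,T}, T:{C} ∩→ {C}; cost 0
[col 3] PTVX: children PTX:{C}, V:{G} ∪→ {C,G}; cost 1
[col 3] NPRTVX: children NR:{A,C}, PTVX:{C,G} ∩→ {C}; cost 0
[col 3] HNPRTVX: children H:{G}, NPRTVX:{C} ∪→ {C,G}; cost 1
[col 4] NR: children N:{C}, R:{C} ∩→ {C}; cost 0
[col 4] PX: children P:{A}, X:{C} ∪→ {A,C}; cost 1
[col 4] PTX: children PX:{A,C}, T:{T} ∪→ {A,C,T}; cost 1
[col 4] PTVX: children PTX:{A,C,T}, V:{T} ∩→ {T}; cost 0
[col 4] NPRTVX: children NR:{C}, PTVX:{T} ∪→ {C,T}; cost 1
[col 4] HNPRTVX: children H:{G}, NPRTVX:{C,T} ∪→ {C,G,T}; cost 1
[col 5] NR: children N:{A}, R:{G} ∪→ {A,G}; cost 1
[col 5] PX: children P:{G}, X:{T} ∪→ {G,T}; cost 1
[col 5] PTX: children PX:{G,T}, T:{A} ∪→ {A,G,T}; cost 1
[col 5] PTVX: children PTX:{A,G,T}, V:{G} ∩→ {G}; cost 0
[col 5] NPRTVX: children NR:{A,G}, PTVX:{G} ∩→ {G}; cost 0
[col 5] HNPRTVX: children H:{A}, NPRTVX:{G} ∪→ {A,G}; cost 1
per-site changes: [4, 3, 5, 4, 4, 4]; total = 24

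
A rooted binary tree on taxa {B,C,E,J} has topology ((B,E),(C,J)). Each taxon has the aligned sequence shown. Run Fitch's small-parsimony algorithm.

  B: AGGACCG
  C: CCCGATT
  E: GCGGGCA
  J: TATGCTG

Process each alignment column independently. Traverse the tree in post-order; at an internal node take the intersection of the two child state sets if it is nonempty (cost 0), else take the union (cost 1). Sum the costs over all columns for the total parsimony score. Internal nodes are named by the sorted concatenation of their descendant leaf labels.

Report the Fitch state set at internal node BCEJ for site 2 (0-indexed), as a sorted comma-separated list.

[col 0] BE: children B:{A}, E:{G} ∪→ {A,G}; cost 1
[col 0] CJ: children C:{C}, J:{T} ∪→ {C,T}; cost 1
[col 0] BCEJ: children BE:{A,G}, CJ:{C,T} ∪→ {A,C,G,T}; cost 1
[col 1] BE: children B:{G}, E:{C} ∪→ {C,G}; cost 1
[col 1] CJ: children C:{C}, J:{A} ∪→ {A,C}; cost 1
[col 1] BCEJ: children BE:{C,G}, CJ:{A,C} ∩→ {C}; cost 0
[col 2] BE: children B:{G}, E:{G} ∩→ {G}; cost 0
[col 2] CJ: children C:{C}, J:{T} ∪→ {C,T}; cost 1
[col 2] BCEJ: children BE:{G}, CJ:{C,T} ∪→ {C,G,T}; cost 1
[col 3] BE: children B:{A}, E:{G} ∪→ {A,G}; cost 1
[col 3] CJ: children C:{G}, J:{G} ∩→ {G}; cost 0
[col 3] BCEJ: children BE:{A,G}, CJ:{G} ∩→ {G}; cost 0
[col 4] BE: children B:{C}, E:{G} ∪→ {C,G}; cost 1
[col 4] CJ: children C:{A}, J:{C} ∪→ {A,C}; cost 1
[col 4] BCEJ: children BE:{C,G}, CJ:{A,C} ∩→ {C}; cost 0
[col 5] BE: children B:{C}, E:{C} ∩→ {C}; cost 0
[col 5] CJ: children C:{T}, J:{T} ∩→ {T}; cost 0
[col 5] BCEJ: children BE:{C}, CJ:{T} ∪→ {C,T}; cost 1
[col 6] BE: children B:{G}, E:{A} ∪→ {A,G}; cost 1
[col 6] CJ: children C:{T}, J:{G} ∪→ {G,T}; cost 1
[col 6] BCEJ: children BE:{A,G}, CJ:{G,T} ∩→ {G}; cost 0
per-site changes: [3, 2, 2, 1, 2, 1, 2]; total = 13

C,G,T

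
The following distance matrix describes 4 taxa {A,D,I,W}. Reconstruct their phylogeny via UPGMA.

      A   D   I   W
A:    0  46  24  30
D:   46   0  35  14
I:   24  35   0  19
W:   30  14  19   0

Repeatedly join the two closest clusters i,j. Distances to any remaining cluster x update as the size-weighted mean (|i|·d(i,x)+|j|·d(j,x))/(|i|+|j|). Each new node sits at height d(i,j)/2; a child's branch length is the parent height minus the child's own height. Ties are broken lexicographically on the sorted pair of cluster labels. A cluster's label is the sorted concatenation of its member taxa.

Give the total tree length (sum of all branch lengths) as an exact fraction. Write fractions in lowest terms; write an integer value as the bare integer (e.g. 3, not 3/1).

103/2

step 1: merge (D,W) at d=14; branch lengths D→7, W→7; new cluster DW
  updated: d(A,DW)=38, d(DW,I)=27
step 2: merge (A,I) at d=24; branch lengths A→12, I→12; new cluster AI
  updated: d(AI,DW)=65/2
step 3: merge (AI,DW) at d=65/2; branch lengths AI→17/4, DW→37/4; new cluster ADIW
final tree: ((A:12,I:12):17/4,(D:7,W:7):37/4)
total length: 103/2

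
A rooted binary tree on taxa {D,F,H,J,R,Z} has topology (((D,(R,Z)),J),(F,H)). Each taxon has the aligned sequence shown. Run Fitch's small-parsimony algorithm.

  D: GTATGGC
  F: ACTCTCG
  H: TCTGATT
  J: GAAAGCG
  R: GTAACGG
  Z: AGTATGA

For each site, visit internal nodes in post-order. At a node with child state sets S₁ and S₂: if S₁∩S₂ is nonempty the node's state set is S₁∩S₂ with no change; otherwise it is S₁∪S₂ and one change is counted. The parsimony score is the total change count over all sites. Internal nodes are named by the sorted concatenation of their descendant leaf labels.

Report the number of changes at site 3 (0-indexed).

[col 0] RZ: children R:{G}, Z:{A} ∪→ {A,G}; cost 1
[col 0] DRZ: children D:{G}, RZ:{A,G} ∩→ {G}; cost 0
[col 0] DJRZ: children DRZ:{G}, J:{G} ∩→ {G}; cost 0
[col 0] FH: children F:{A}, H:{T} ∪→ {A,T}; cost 1
[col 0] DFHJRZ: children DJRZ:{G}, FH:{A,T} ∪→ {A,G,T}; cost 1
[col 1] RZ: children R:{T}, Z:{G} ∪→ {G,T}; cost 1
[col 1] DRZ: children D:{T}, RZ:{G,T} ∩→ {T}; cost 0
[col 1] DJRZ: children DRZ:{T}, J:{A} ∪→ {A,T}; cost 1
[col 1] FH: children F:{C}, H:{C} ∩→ {C}; cost 0
[col 1] DFHJRZ: children DJRZ:{A,T}, FH:{C} ∪→ {A,C,T}; cost 1
[col 2] RZ: children R:{A}, Z:{T} ∪→ {A,T}; cost 1
[col 2] DRZ: children D:{A}, RZ:{A,T} ∩→ {A}; cost 0
[col 2] DJRZ: children DRZ:{A}, J:{A} ∩→ {A}; cost 0
[col 2] FH: children F:{T}, H:{T} ∩→ {T}; cost 0
[col 2] DFHJRZ: children DJRZ:{A}, FH:{T} ∪→ {A,T}; cost 1
[col 3] RZ: children R:{A}, Z:{A} ∩→ {A}; cost 0
[col 3] DRZ: children D:{T}, RZ:{A} ∪→ {A,T}; cost 1
[col 3] DJRZ: children DRZ:{A,T}, J:{A} ∩→ {A}; cost 0
[col 3] FH: children F:{C}, H:{G} ∪→ {C,G}; cost 1
[col 3] DFHJRZ: children DJRZ:{A}, FH:{C,G} ∪→ {A,C,G}; cost 1
[col 4] RZ: children R:{C}, Z:{T} ∪→ {C,T}; cost 1
[col 4] DRZ: children D:{G}, RZ:{C,T} ∪→ {C,G,T}; cost 1
[col 4] DJRZ: children DRZ:{C,G,T}, J:{G} ∩→ {G}; cost 0
[col 4] FH: children F:{T}, H:{A} ∪→ {A,T}; cost 1
[col 4] DFHJRZ: children DJRZ:{G}, FH:{A,T} ∪→ {A,G,T}; cost 1
[col 5] RZ: children R:{G}, Z:{G} ∩→ {G}; cost 0
[col 5] DRZ: children D:{G}, RZ:{G} ∩→ {G}; cost 0
[col 5] DJRZ: children DRZ:{G}, J:{C} ∪→ {C,G}; cost 1
[col 5] FH: children F:{C}, H:{T} ∪→ {C,T}; cost 1
[col 5] DFHJRZ: children DJRZ:{C,G}, FH:{C,T} ∩→ {C}; cost 0
[col 6] RZ: children R:{G}, Z:{A} ∪→ {A,G}; cost 1
[col 6] DRZ: children D:{C}, RZ:{A,G} ∪→ {A,C,G}; cost 1
[col 6] DJRZ: children DRZ:{A,C,G}, J:{G} ∩→ {G}; cost 0
[col 6] FH: children F:{G}, H:{T} ∪→ {G,T}; cost 1
[col 6] DFHJRZ: children DJRZ:{G}, FH:{G,T} ∩→ {G}; cost 0
per-site changes: [3, 3, 2, 3, 4, 2, 3]; total = 20

3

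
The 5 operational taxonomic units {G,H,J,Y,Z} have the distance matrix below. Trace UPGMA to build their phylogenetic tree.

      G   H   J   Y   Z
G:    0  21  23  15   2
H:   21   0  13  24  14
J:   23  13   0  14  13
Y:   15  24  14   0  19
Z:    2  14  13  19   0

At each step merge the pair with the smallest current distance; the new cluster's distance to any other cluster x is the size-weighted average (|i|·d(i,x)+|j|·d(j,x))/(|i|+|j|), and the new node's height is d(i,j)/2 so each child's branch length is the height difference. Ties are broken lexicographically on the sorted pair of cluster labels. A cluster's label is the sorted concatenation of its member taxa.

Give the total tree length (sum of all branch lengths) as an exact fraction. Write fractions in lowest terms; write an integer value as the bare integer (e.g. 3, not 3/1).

step 1: merge (G,Z) at d=2; branch lengths G→1, Z→1; new cluster GZ
  updated: d(GZ,H)=35/2, d(GZ,J)=18, d(GZ,Y)=17
step 2: merge (H,J) at d=13; branch lengths H→13/2, J→13/2; new cluster HJ
  updated: d(GZ,HJ)=71/4, d(HJ,Y)=19
step 3: merge (GZ,Y) at d=17; branch lengths GZ→15/2, Y→17/2; new cluster GYZ
  updated: d(GYZ,HJ)=109/6
step 4: merge (GYZ,HJ) at d=109/6; branch lengths GYZ→7/12, HJ→31/12; new cluster GHJYZ
final tree: (((G:1,Z:1):15/2,Y:17/2):7/12,(H:13/2,J:13/2):31/12)
total length: 205/6

205/6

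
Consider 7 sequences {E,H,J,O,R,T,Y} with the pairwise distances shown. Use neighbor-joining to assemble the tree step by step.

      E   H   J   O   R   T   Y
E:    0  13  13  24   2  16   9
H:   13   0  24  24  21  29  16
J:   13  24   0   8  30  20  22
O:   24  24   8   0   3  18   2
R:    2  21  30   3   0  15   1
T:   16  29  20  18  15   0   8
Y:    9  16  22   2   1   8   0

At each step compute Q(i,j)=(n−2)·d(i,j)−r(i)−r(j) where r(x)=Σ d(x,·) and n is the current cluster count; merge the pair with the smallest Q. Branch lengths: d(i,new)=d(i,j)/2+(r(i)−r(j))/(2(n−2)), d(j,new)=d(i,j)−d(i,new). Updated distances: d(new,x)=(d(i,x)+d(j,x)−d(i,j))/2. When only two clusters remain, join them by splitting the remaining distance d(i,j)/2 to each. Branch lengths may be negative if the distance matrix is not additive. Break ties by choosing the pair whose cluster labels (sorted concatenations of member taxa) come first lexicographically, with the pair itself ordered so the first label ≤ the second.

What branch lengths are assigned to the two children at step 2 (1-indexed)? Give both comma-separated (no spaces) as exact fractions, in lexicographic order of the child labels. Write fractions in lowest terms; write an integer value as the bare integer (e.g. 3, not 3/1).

15/16,193/16

1. join J+O (d=8, Q=-156) ⇒ JO; edges |J|=39/5, |O|=1/5
  updated: d(E,JO)=29/2, d(H,JO)=20, d(JO,R)=25/2, d(JO,T)=15, d(JO,Y)=8
2. join E+H (d=13, Q=-203/2) ⇒ EH; edges |E|=15/16, |H|=193/16
  updated: d(EH,JO)=43/4, d(EH,R)=5, d(EH,T)=16, d(EH,Y)=6
3. join EH+R (d=5, Q=-225/4) ⇒ EHR; edges |EH|=77/24, |R|=43/24
  updated: d(EHR,JO)=73/8, d(EHR,T)=13, d(EHR,Y)=1
4. join EHR+Y (d=1, Q=-305/8) ⇒ EHRY; edges |EHR|=65/32, |Y|=-33/32
  updated: d(EHRY,JO)=129/16, d(EHRY,T)=10
5. join EHRY+JO (d=129/16, Q=-529/16) ⇒ EHJORY; edges |EHRY|=49/32, |JO|=209/32
  updated: d(EHJORY,T)=271/32
6. join EHJORY+T (d=271/32) ⇒ EHJORTY; edges |EHJORY|=271/64, |T|=271/64
final tree: (((((E:15/16,H:193/16):77/24,R:43/24):65/32,Y:-33/32):49/32,(J:39/5,O:1/5):209/32):271/64,T:271/64)
total length: 1393/32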